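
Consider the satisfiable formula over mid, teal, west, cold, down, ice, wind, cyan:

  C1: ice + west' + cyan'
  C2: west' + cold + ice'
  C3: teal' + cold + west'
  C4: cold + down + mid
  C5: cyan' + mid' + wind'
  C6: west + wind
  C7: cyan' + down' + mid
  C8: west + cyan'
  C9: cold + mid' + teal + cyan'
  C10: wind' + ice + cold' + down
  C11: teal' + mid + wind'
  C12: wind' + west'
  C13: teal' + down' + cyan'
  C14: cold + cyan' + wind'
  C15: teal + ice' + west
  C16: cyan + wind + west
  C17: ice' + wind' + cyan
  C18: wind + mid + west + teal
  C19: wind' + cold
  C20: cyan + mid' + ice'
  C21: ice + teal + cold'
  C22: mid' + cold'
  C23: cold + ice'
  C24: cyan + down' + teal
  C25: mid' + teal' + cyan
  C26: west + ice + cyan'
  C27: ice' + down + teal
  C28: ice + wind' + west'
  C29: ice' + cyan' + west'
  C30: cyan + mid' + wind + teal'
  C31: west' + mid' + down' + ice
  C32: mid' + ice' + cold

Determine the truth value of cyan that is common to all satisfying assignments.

False

Suppose cyan = 1.
From the singleton clause (west), west = 1.
From the singleton clause (ice), ice = 1.
Now (ice') is unsatisfied and unit — conflict.
So every satisfying assignment has cyan = False.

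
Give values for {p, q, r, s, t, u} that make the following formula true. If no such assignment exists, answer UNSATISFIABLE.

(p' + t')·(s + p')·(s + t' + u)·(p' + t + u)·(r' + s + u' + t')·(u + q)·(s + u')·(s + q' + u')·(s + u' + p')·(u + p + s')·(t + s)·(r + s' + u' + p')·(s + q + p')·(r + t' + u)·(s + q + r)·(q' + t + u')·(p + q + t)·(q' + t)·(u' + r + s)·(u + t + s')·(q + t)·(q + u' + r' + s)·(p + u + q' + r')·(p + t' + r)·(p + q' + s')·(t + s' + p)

Branch on p: set p = 0.
Branch on u: set u = 1.
The clause (s) is unit, so s = 1.
The clause (q') is unit, so q = 0.
The clause (t) is unit, so t = 1.
The clause (r) is unit, so r = 1.
Every clause now holds.

p ↦ 0, q ↦ 0, r ↦ 1, s ↦ 1, t ↦ 1, u ↦ 1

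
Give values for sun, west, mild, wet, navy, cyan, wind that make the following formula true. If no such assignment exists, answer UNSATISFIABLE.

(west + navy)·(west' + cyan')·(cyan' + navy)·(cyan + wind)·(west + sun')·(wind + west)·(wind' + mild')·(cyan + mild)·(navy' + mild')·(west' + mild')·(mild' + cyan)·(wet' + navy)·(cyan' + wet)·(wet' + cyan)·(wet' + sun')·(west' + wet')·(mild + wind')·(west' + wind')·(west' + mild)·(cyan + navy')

Suppose west = 1.
The clause (cyan') is unit, so cyan = 0.
The clause (wind) is unit, so wind = 1.
But (wind') is also a unit clause — contradiction.
Backtrack on west: now try west = 0.
The clause (navy) is unit, so navy = 1.
The clause (sun') is unit, so sun = 0.
The clause (wind) is unit, so wind = 1.
The clause (mild') is unit, so mild = 0.
But (mild) is also a unit clause — contradiction.
Both values of west lead to a conflict.

UNSATISFIABLE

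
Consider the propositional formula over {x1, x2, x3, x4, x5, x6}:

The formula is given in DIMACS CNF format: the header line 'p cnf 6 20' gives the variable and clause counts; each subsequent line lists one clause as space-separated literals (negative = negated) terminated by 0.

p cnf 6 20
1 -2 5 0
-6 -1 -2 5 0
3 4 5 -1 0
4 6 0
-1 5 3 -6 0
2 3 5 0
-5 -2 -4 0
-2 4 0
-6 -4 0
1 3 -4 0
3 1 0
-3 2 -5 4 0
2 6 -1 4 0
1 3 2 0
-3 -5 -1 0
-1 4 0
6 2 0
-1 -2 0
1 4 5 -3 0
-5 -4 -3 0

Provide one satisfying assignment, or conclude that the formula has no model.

UNSATISFIABLE

Try x4 = True.
(¬x6) alone gives x6 = False.
(x2) alone gives x2 = True.
(¬x5) alone gives x5 = False.
(x1) alone gives x1 = True.
But (¬x1) is also a unit clause — contradiction.
So x4 must be the other value — set x4 = False.
(x6) alone gives x6 = True.
(¬x2) alone gives x2 = False.
(¬x1) alone gives x1 = False.
(x3) alone gives x3 = True.
(¬x5) alone gives x5 = False.
But (x5) is also a unit clause — contradiction.
Neither x4 = True nor x4 = False works.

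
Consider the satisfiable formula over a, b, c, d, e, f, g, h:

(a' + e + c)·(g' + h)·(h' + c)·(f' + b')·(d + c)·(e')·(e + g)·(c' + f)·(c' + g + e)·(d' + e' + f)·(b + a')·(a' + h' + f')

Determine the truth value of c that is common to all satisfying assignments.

True

Suppose c = 0.
Unit clause (h') forces h = 0.
Unit clause (g') forces g = 0.
Unit clause (d) forces d = 1.
Unit clause (e') forces e = 0.
But (e) is also a unit clause — contradiction.
So every satisfying assignment has c = True.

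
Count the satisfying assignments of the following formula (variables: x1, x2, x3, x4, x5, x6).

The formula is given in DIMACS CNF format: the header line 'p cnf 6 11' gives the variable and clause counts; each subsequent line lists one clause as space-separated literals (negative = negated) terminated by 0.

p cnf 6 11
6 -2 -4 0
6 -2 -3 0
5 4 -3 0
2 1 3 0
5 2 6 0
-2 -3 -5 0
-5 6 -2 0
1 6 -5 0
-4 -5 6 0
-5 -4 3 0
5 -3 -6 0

17

There are 2^6 = 64 truth assignments over (x1, x2, x3, x4, x5, x6).
Split on x4. With x4 = True, the clauses containing x4 are satisfied and ¬x4 drops from the rest; 5 of the 2^5 = 32 assignments to the other variables satisfy what remains.
With x4 = False, by the same count on the reduced clause set, 12 assignments work.
Total: 5 + 12 = 17.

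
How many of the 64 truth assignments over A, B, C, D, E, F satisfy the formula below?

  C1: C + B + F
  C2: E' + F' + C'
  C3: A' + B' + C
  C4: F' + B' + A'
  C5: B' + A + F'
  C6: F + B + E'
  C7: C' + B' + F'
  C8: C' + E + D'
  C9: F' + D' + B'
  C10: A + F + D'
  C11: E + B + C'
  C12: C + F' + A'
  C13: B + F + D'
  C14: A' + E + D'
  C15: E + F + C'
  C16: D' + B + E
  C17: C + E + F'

7

There are 2^6 = 64 truth assignments over (A, B, C, D, E, F).
Split on E. With E = 1, the clauses containing E are satisfied and E' drops from the rest; 6 of the 2^5 = 32 assignments to the other variables satisfy what remains.
With E = 0, by the same count on the reduced clause set, 1 assignment works.
(One model: A=F, B=F, C=F, D=F, E=T, F=T.)
Total: 6 + 1 = 7.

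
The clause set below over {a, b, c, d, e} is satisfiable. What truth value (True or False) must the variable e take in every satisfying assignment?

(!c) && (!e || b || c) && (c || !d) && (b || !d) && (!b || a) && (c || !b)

Suppose e = true.
Unit clause (!c) forces c = false.
Unit clause (b) forces b = true.
That conflicts with the unit clause (!b).
So every satisfying assignment has e = False.

False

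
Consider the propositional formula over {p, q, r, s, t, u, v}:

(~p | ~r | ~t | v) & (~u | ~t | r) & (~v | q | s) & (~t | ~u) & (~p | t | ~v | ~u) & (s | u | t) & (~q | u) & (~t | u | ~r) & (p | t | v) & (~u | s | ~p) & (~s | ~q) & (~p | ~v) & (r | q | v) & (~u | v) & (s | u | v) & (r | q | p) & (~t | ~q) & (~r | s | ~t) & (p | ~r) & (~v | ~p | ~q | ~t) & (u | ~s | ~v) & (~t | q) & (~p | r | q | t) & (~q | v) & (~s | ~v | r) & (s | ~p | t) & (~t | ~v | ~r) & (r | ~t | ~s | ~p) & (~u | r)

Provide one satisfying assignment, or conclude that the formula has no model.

Case t = 0:
Case s = 1:
(~q) alone gives q = 0.
Case p = 1:
(~v) alone gives v = 0.
(r) alone gives r = 1.
(~u) alone gives u = 0.
Every clause now holds.

p: 1; q: 0; r: 1; s: 1; t: 0; u: 0; v: 0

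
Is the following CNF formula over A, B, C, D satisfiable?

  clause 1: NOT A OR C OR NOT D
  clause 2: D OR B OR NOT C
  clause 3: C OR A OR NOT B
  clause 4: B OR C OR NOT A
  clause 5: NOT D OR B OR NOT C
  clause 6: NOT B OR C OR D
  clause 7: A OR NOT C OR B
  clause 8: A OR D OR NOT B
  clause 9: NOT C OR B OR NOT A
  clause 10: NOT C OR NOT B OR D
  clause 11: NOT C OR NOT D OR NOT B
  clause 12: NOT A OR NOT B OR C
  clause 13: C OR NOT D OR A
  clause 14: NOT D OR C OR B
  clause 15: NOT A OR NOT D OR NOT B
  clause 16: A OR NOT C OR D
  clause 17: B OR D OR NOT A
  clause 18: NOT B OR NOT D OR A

Try A = false.
Try C = false.
(NOT B) alone gives B = false.
(NOT D) alone gives D = false.
All clauses are satisfied.
A satisfying assignment: A: false,  B: false,  C: false,  D: false.

Yes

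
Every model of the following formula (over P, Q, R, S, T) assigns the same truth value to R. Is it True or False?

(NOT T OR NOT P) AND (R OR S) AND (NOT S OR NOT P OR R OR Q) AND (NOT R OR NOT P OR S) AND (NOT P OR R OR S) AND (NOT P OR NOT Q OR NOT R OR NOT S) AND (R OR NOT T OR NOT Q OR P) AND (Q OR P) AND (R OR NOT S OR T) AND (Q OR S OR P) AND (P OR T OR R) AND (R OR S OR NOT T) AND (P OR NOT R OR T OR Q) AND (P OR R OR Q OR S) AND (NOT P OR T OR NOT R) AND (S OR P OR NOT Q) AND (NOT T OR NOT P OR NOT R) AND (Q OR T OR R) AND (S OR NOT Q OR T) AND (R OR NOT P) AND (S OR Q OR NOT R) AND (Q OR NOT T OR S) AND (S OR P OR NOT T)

True

Suppose R = false.
The clause (S) is unit, so S = true.
The clause (T) is unit, so T = true.
The clause (NOT P) is unit, so P = false.
The clause (NOT Q) is unit, so Q = false.
But (Q) is also a unit clause — contradiction.
So every satisfying assignment has R = True.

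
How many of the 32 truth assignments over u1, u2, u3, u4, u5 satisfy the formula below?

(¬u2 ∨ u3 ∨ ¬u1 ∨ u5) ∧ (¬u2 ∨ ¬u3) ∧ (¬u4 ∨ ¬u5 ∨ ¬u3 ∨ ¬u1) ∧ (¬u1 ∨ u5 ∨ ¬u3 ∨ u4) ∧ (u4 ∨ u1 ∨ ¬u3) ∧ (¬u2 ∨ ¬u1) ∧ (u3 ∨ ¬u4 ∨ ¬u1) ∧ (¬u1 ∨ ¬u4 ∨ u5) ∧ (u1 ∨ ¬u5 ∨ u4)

There are 2^5 = 32 truth assignments over (u1, u2, u3, u4, u5).
Split on u5. With u5 = True, the clauses containing u5 are satisfied and ¬u5 drops from the rest; 5 of the 2^4 = 16 assignments to the other variables satisfy what remains.
With u5 = False, by the same count on the reduced clause set, 6 assignments work.
(One model: u1=F, u2=F, u3=F, u4=F, u5=F.)
Total: 5 + 6 = 11.

11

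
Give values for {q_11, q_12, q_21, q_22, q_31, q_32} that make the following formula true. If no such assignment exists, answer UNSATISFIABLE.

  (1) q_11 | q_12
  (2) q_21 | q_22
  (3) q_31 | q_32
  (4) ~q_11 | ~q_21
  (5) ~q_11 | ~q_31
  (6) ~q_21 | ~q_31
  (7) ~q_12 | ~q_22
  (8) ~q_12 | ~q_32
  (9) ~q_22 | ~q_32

UNSATISFIABLE

Try q_11 = 1.
(~q_21) alone gives q_21 = 0.
(q_22) alone gives q_22 = 1.
(~q_31) alone gives q_31 = 0.
(q_32) alone gives q_32 = 1.
Now (~q_32) is unsatisfied and unit — conflict.
Backtrack on q_11: now try q_11 = 0.
(q_12) alone gives q_12 = 1.
(~q_22) alone gives q_22 = 0.
(q_21) alone gives q_21 = 1.
(~q_31) alone gives q_31 = 0.
(q_32) alone gives q_32 = 1.
Now (~q_32) is unsatisfied and unit — conflict.
Both values of q_11 lead to a conflict.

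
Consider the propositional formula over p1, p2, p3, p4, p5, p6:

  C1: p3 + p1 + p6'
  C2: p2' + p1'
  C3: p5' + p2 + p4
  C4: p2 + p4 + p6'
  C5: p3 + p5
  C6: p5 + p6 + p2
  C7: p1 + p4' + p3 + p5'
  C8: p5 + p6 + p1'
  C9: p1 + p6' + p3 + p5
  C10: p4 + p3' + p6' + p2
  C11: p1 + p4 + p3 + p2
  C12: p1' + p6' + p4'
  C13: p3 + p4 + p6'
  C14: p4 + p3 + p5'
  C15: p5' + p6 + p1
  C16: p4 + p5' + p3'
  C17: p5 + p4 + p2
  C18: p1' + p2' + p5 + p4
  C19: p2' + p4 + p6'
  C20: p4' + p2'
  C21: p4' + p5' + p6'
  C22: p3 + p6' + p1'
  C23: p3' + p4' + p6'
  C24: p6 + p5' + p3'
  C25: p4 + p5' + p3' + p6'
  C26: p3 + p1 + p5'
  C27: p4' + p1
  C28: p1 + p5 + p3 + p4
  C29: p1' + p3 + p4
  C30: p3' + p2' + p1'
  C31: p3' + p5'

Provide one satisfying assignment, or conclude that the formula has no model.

Try p2 = 1.
The clause (p1') is unit, so p1 = 0.
The clause (p4') is unit, so p4 = 0.
The clause (p6') is unit, so p6 = 0.
The clause (p5') is unit, so p5 = 0.
The clause (p3) is unit, so p3 = 1.
This assignment satisfies each clause.

p1=0, p2=1, p3=1, p4=0, p5=0, p6=0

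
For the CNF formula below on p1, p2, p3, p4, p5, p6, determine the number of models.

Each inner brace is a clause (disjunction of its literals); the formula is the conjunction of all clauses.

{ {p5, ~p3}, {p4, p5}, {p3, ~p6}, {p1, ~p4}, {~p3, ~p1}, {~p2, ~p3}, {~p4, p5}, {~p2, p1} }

7

There are 2^6 = 64 truth assignments over (p1, p2, p3, p4, p5, p6).
Split on p2. With p2 = 1, the clauses containing p2 are satisfied and ~p2 drops from the rest; 2 of the 2^5 = 32 assignments to the other variables satisfy what remains.
With p2 = 0, by the same count on the reduced clause set, 5 assignments work.
Total: 2 + 5 = 7.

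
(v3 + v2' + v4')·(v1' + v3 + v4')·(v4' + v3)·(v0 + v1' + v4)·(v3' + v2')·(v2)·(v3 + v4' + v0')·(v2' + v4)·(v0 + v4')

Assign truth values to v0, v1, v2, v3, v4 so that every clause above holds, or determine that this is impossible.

From the singleton clause (v2), v2 = 1.
From the singleton clause (v3'), v3 = 0.
From the singleton clause (v4'), v4 = 0.
That conflicts with the unit clause (v4).

UNSATISFIABLE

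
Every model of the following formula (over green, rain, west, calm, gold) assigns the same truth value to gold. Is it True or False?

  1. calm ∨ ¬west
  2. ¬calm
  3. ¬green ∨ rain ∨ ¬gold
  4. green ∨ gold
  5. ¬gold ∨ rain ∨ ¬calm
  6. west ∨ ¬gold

False

Suppose gold = True.
The clause (¬calm) is unit, so calm = False.
The clause (¬west) is unit, so west = False.
But (west) is also a unit clause — contradiction.
So every satisfying assignment has gold = False.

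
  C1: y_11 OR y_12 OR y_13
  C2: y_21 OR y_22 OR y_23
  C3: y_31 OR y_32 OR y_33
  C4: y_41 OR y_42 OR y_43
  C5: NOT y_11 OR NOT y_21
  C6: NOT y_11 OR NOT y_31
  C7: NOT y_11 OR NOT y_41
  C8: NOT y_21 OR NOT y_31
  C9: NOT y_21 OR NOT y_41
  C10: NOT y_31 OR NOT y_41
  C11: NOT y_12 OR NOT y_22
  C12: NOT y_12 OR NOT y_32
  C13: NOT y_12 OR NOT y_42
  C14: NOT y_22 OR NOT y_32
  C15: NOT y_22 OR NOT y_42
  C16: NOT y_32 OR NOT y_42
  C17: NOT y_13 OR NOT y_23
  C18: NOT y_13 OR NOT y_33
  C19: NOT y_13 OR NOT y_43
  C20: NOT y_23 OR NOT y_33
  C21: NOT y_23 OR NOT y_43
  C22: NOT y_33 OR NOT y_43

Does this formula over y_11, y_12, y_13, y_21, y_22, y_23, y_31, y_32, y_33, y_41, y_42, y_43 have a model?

No, unsatisfiable

Case y_11 = false:
Case y_12 = true:
(NOT y_22) alone gives y_22 = false.
(NOT y_32) alone gives y_32 = false.
(NOT y_42) alone gives y_42 = false.
Case y_21 = true:
(NOT y_31) alone gives y_31 = false.
(y_33) alone gives y_33 = true.
(NOT y_41) alone gives y_41 = false.
(y_43) alone gives y_43 = true.
Now (NOT y_43) is unsatisfied and unit — conflict.
Undo y_21 and try y_21 = false.
(y_23) alone gives y_23 = true.
(NOT y_13) alone gives y_13 = false.
(NOT y_33) alone gives y_33 = false.
(y_31) alone gives y_31 = true.
(NOT y_41) alone gives y_41 = false.
(y_43) alone gives y_43 = true.
Now (NOT y_43) is unsatisfied and unit — conflict.
Either choice for y_21 ends in contradiction.
Undo y_12 and try y_12 = false.
(y_13) alone gives y_13 = true.
(NOT y_23) alone gives y_23 = false.
(NOT y_33) alone gives y_33 = false.
(NOT y_43) alone gives y_43 = false.
Case y_21 = true:
(NOT y_31) alone gives y_31 = false.
(y_32) alone gives y_32 = true.
(NOT y_41) alone gives y_41 = false.
(y_42) alone gives y_42 = true.
Now (NOT y_42) is unsatisfied and unit — conflict.
Undo y_21 and try y_21 = false.
(y_22) alone gives y_22 = true.
(NOT y_32) alone gives y_32 = false.
(y_31) alone gives y_31 = true.
(NOT y_41) alone gives y_41 = false.
(y_42) alone gives y_42 = true.
Now (NOT y_42) is unsatisfied and unit — conflict.
Either choice for y_21 ends in contradiction.
Either choice for y_12 ends in contradiction.
Undo y_11 and try y_11 = true.
(NOT y_21) alone gives y_21 = false.
(NOT y_31) alone gives y_31 = false.
(NOT y_41) alone gives y_41 = false.
Case y_22 = true:
(NOT y_12) alone gives y_12 = false.
(NOT y_32) alone gives y_32 = false.
(y_33) alone gives y_33 = true.
(NOT y_42) alone gives y_42 = false.
(y_43) alone gives y_43 = true.
Now (NOT y_43) is unsatisfied and unit — conflict.
Undo y_22 and try y_22 = false.
(y_23) alone gives y_23 = true.
(NOT y_13) alone gives y_13 = false.
(NOT y_33) alone gives y_33 = false.
(y_32) alone gives y_32 = true.
(NOT y_12) alone gives y_12 = false.
(NOT y_42) alone gives y_42 = false.
(y_43) alone gives y_43 = true.
Now (NOT y_43) is unsatisfied and unit — conflict.
Either choice for y_22 ends in contradiction.
Either choice for y_11 ends in contradiction.
No assignment satisfies every clause.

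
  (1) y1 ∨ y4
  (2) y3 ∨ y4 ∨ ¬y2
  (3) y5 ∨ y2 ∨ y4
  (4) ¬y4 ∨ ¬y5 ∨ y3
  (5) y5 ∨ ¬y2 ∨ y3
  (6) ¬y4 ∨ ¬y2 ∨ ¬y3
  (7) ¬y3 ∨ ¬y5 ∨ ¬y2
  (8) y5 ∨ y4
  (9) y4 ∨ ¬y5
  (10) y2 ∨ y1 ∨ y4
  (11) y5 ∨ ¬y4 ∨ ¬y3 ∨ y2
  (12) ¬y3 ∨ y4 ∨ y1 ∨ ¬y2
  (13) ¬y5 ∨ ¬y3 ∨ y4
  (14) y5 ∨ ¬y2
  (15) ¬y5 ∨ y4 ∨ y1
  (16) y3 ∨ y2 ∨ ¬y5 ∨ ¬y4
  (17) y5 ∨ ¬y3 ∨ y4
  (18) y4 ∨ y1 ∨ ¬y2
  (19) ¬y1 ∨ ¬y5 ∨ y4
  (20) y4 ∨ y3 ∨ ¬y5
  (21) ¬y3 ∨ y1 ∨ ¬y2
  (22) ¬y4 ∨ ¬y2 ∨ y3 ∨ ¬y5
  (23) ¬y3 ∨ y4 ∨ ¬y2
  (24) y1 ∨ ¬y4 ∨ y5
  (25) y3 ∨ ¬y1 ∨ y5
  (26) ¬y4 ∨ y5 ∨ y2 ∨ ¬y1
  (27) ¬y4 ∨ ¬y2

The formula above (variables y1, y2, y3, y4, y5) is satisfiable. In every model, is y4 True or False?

Suppose y4 = False.
(y1) alone gives y1 = True.
(y5) alone gives y5 = True.
That conflicts with the unit clause (¬y5).
So every satisfying assignment has y4 = True.

True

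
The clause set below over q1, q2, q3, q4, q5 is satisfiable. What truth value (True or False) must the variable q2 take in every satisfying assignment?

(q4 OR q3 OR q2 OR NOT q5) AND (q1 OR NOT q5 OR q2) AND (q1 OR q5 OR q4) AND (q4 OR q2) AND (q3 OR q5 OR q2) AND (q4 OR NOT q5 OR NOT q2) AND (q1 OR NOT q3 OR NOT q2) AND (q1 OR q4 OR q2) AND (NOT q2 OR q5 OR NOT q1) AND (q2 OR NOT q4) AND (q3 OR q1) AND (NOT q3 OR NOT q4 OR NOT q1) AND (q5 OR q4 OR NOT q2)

Suppose q2 = false.
Unit clause (q4) forces q4 = true.
That conflicts with the unit clause (NOT q4).
So every satisfying assignment has q2 = True.

True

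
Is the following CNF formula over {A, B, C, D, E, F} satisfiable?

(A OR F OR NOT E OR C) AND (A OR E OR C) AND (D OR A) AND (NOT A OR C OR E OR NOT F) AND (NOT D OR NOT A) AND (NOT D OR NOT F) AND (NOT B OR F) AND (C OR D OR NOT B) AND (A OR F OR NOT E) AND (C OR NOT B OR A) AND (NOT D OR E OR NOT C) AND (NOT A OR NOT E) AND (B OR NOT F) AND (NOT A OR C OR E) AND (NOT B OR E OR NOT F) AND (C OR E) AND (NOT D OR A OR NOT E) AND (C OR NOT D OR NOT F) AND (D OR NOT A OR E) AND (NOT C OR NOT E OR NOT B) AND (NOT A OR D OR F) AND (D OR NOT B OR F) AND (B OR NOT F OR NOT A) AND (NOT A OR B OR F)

Branch on D: set D = true.
The clause (NOT A) is unit, so A = false.
The clause (NOT F) is unit, so F = false.
The clause (NOT B) is unit, so B = false.
The clause (NOT E) is unit, so E = false.
The clause (C) is unit, so C = true.
That conflicts with the unit clause (NOT C).
So D must be the other value — set D = false.
The clause (A) is unit, so A = true.
The clause (NOT E) is unit, so E = false.
That conflicts with the unit clause (E).
Either choice for D ends in contradiction.
No assignment satisfies every clause.

No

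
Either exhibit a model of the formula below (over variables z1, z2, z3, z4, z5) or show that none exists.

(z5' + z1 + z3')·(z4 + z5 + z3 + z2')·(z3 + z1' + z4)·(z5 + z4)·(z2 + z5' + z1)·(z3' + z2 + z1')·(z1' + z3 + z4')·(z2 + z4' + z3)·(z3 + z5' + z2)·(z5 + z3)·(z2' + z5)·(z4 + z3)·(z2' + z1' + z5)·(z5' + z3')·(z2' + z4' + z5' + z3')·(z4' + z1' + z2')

z1=0, z2=1, z3=0, z4=1, z5=1

Case z5 = 1:
Unit clause (z3') forces z3 = 0.
Unit clause (z2) forces z2 = 1.
Unit clause (z4) forces z4 = 1.
Unit clause (z1') forces z1 = 0.
This assignment satisfies each clause.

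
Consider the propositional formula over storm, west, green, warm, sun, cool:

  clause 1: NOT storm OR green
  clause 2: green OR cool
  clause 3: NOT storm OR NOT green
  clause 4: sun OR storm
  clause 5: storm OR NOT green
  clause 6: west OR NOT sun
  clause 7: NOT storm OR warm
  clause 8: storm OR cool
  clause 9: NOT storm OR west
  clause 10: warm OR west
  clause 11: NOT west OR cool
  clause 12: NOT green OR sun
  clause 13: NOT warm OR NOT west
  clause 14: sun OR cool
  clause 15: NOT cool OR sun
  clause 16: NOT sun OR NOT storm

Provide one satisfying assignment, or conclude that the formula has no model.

Case storm = false:
Unit clause (sun) forces sun = true.
Unit clause (NOT green) forces green = false.
Unit clause (cool) forces cool = true.
Unit clause (west) forces west = true.
Unit clause (NOT warm) forces warm = false.
Every clause now holds.

storm: false; west: true; green: false; warm: false; sun: true; cool: true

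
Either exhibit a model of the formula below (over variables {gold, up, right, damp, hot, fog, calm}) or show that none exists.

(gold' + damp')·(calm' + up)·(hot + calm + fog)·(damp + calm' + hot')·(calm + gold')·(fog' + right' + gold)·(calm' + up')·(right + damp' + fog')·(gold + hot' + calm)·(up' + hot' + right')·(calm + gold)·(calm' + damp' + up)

UNSATISFIABLE

Try gold = 0.
From the singleton clause (calm), calm = 1.
From the singleton clause (up), up = 1.
That conflicts with the unit clause (up').
So gold must be the other value — set gold = 1.
From the singleton clause (damp'), damp = 0.
From the singleton clause (calm), calm = 1.
From the singleton clause (up), up = 1.
That conflicts with the unit clause (up').
Both values of gold lead to a conflict.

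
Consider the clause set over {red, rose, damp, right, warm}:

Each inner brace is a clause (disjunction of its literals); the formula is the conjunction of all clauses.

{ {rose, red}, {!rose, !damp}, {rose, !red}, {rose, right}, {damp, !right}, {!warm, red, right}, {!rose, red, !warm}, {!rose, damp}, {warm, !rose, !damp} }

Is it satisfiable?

Branch on rose: set rose = true.
From the singleton clause (!damp), damp = false.
But (damp) is also a unit clause — contradiction.
That branch fails; take rose = false instead.
From the singleton clause (red), red = true.
But (!red) is also a unit clause — contradiction.
Neither rose = true nor rose = false works.
No assignment satisfies every clause.

Unsatisfiable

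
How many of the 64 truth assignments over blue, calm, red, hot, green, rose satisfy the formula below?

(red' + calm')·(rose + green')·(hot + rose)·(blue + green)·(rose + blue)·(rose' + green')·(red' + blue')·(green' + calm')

6

There are 2^6 = 64 truth assignments over (blue, calm, red, hot, green, rose).
Split on rose. With rose = 1, the clauses containing rose are satisfied and rose' drops from the rest; 4 of the 2^5 = 32 assignments to the other variables satisfy what remains.
With rose = 0, by the same count on the reduced clause set, 2 assignments work.
Total: 4 + 2 = 6.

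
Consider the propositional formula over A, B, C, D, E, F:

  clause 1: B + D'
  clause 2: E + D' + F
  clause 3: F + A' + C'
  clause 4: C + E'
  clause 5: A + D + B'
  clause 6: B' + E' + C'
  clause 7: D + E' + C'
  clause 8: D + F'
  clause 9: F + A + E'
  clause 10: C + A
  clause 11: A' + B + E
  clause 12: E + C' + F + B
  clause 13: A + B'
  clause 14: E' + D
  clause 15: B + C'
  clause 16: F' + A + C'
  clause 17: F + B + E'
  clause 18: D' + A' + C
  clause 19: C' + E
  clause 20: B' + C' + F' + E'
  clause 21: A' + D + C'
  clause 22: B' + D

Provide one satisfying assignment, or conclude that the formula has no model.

UNSATISFIABLE

Suppose B = 1.
The clause (A) is unit, so A = 1.
The clause (D) is unit, so D = 1.
The clause (C) is unit, so C = 1.
The clause (F) is unit, so F = 1.
The clause (E') is unit, so E = 0.
But (E) is also a unit clause — contradiction.
Backtrack on B: now try B = 0.
The clause (D') is unit, so D = 0.
The clause (F') is unit, so F = 0.
The clause (E') is unit, so E = 0.
The clause (A') is unit, so A = 0.
The clause (C) is unit, so C = 1.
But (C') is also a unit clause — contradiction.
Either choice for B ends in contradiction.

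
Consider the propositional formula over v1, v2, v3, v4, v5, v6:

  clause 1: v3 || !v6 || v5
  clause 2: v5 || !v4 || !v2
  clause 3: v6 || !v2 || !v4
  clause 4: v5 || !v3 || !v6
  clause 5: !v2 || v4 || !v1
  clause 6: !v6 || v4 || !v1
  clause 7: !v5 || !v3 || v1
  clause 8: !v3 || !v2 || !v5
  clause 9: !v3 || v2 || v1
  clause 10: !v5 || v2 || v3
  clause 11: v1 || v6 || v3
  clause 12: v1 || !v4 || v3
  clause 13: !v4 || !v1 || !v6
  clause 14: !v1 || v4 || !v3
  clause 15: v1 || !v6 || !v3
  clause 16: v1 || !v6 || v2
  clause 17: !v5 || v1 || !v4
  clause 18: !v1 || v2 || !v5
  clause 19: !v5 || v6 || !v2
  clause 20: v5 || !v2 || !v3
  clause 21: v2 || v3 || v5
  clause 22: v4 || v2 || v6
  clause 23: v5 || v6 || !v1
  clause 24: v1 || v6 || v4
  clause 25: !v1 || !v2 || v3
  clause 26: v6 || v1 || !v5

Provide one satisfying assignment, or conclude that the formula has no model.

Suppose v3 = false.
Suppose v6 = true.
The clause (v5) is unit, so v5 = true.
The clause (v2) is unit, so v2 = true.
The clause (!v1) is unit, so v1 = false.
The clause (!v4) is unit, so v4 = false.
All clauses are satisfied.

v1 ↦ false, v2 ↦ true, v3 ↦ false, v4 ↦ false, v5 ↦ true, v6 ↦ true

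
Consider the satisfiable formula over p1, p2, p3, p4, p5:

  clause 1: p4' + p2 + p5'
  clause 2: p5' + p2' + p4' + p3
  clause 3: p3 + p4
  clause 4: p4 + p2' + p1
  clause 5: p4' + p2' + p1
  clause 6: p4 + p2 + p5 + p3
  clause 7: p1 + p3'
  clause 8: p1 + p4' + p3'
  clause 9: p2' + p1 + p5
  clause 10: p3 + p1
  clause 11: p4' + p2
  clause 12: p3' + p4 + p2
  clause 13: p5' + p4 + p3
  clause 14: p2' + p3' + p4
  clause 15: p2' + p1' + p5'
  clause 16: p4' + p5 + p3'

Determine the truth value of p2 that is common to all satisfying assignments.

Suppose p2 = 0.
The clause (p4') is unit, so p4 = 0.
The clause (p3) is unit, so p3 = 1.
But (p3') is also a unit clause — contradiction.
So every satisfying assignment has p2 = True.

True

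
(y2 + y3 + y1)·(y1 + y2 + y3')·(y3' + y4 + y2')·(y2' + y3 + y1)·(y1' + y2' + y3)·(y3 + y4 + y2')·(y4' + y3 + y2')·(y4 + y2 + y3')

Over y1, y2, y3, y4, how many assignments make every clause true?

There are 2^4 = 16 truth assignments over (y1, y2, y3, y4).
Split on y2. With y2 = 1, the clauses containing y2 are satisfied and y2' drops from the rest; 2 of the 2^3 = 8 assignments to the other variables satisfy what remains.
With y2 = 0, by the same count on the reduced clause set, 3 assignments work.
(One model: y1=F, y2=T, y3=T, y4=T.)
Total: 2 + 3 = 5.

5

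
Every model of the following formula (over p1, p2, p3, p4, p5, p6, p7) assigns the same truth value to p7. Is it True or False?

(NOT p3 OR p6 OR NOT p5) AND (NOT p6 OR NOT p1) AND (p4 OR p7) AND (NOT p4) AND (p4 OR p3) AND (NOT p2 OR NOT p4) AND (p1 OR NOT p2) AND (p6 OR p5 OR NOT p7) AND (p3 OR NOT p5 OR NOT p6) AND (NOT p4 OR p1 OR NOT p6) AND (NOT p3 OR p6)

Suppose p7 = false.
The clause (p4) is unit, so p4 = true.
That conflicts with the unit clause (NOT p4).
So every satisfying assignment has p7 = True.

True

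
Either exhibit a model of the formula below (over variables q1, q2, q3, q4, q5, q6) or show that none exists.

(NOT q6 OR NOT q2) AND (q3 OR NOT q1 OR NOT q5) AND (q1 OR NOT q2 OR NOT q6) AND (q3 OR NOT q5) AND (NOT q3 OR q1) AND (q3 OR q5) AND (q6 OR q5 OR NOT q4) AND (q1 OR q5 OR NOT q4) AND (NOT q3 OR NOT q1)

UNSATISFIABLE

Try q6 = false.
Try q3 = true.
Unit clause (q1) forces q1 = true.
But (NOT q1) is also a unit clause — contradiction.
That branch fails; take q3 = false instead.
Unit clause (NOT q5) forces q5 = false.
But (q5) is also a unit clause — contradiction.
Both values of q3 lead to a conflict.
That branch fails; take q6 = true instead.
Unit clause (NOT q2) forces q2 = false.
Try q3 = true.
Unit clause (q1) forces q1 = true.
But (NOT q1) is also a unit clause — contradiction.
That branch fails; take q3 = false instead.
Unit clause (NOT q5) forces q5 = false.
But (q5) is also a unit clause — contradiction.
Both values of q3 lead to a conflict.
Both values of q6 lead to a conflict.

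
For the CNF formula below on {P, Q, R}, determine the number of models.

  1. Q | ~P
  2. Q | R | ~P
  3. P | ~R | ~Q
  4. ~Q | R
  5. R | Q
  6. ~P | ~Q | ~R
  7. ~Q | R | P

There are 2^3 = 8 truth assignments over (P, Q, R).
Split on P. With P = 1, the clauses containing P are satisfied and ~P drops from the rest; 0 of the 2^2 = 4 assignments to the other variables satisfy what remains.
With P = 0, by the same count on the reduced clause set, 1 assignment works.
Total: 0 + 1 = 1.

1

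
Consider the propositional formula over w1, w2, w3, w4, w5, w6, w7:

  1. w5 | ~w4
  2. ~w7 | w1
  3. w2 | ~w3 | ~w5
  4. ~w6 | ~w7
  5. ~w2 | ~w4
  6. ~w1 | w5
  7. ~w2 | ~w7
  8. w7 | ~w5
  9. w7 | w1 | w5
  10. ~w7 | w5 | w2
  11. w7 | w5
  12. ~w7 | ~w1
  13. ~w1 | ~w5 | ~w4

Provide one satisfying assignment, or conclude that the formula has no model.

UNSATISFIABLE

Branch on w5: set w5 = 1.
From the singleton clause (w7), w7 = 1.
From the singleton clause (w1), w1 = 1.
Now (~w1) is unsatisfied and unit — conflict.
So w5 must be the other value — set w5 = 0.
From the singleton clause (~w4), w4 = 0.
From the singleton clause (~w1), w1 = 0.
From the singleton clause (~w7), w7 = 0.
Now (w7) is unsatisfied and unit — conflict.
Both values of w5 lead to a conflict.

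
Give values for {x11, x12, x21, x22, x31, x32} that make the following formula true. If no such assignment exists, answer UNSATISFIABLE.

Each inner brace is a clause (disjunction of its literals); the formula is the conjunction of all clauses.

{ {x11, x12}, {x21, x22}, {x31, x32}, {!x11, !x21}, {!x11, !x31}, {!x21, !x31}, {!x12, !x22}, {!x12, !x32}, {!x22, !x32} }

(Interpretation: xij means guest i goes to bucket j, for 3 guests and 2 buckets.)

UNSATISFIABLE

Try x11 = true.
From the singleton clause (!x21), x21 = false.
From the singleton clause (x22), x22 = true.
From the singleton clause (!x31), x31 = false.
From the singleton clause (x32), x32 = true.
Now (!x32) is unsatisfied and unit — conflict.
That branch fails; take x11 = false instead.
From the singleton clause (x12), x12 = true.
From the singleton clause (!x22), x22 = false.
From the singleton clause (x21), x21 = true.
From the singleton clause (!x31), x31 = false.
From the singleton clause (x32), x32 = true.
Now (!x32) is unsatisfied and unit — conflict.
Both values of x11 lead to a conflict.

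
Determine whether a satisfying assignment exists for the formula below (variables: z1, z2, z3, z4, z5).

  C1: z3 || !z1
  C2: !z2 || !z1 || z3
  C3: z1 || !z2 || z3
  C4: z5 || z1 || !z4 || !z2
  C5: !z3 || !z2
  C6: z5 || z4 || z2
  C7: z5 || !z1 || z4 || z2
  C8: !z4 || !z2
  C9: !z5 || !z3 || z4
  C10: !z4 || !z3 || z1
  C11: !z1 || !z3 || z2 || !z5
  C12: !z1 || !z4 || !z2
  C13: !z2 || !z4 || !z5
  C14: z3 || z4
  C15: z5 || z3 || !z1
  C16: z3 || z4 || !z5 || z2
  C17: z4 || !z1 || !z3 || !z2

Yes

Branch on z3: set z3 = false.
The clause (!z1) is unit, so z1 = false.
The clause (!z2) is unit, so z2 = false.
The clause (z4) is unit, so z4 = true.
All clauses hold; z5 can take either value.
A satisfying assignment: z1 ↦ false; z2 ↦ false; z3 ↦ false; z4 ↦ true; z5 ↦ false.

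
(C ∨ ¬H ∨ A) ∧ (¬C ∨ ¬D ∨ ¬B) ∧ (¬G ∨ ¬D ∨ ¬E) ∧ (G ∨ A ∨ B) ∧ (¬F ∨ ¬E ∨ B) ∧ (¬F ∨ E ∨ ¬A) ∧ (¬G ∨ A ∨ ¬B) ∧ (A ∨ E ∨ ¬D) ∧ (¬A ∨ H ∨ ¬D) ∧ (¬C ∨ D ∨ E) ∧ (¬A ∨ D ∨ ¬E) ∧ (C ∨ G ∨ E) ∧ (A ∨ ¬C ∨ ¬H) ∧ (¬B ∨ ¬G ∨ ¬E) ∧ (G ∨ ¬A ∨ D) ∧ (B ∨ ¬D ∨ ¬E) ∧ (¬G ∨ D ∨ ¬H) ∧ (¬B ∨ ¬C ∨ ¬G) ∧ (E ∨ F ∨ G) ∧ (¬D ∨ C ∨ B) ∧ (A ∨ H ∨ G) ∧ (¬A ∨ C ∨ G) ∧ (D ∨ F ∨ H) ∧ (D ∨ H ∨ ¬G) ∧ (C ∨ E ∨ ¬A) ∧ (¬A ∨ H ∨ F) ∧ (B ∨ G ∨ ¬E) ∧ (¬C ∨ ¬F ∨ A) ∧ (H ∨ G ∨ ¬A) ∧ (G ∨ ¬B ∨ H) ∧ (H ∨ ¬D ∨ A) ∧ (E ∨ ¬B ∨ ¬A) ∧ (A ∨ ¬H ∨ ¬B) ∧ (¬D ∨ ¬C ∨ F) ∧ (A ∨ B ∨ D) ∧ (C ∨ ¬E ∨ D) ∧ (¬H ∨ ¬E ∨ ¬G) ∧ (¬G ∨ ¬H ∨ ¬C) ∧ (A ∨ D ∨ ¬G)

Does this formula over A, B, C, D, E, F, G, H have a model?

Unsatisfiable

Branch on C: set C = True.
Branch on D: set D = False.
The clause (E) is unit, so E = True.
The clause (¬A) is unit, so A = False.
The clause (¬H) is unit, so H = False.
The clause (G) is unit, so G = True.
That conflicts with the unit clause (¬G).
Backtrack on D: now try D = True.
The clause (¬B) is unit, so B = False.
The clause (¬E) is unit, so E = False.
The clause (A) is unit, so A = True.
The clause (¬F) is unit, so F = False.
That conflicts with the unit clause (F).
Either choice for D ends in contradiction.
Backtrack on C: now try C = False.
Branch on H: set H = False.
Branch on A: set A = False.
The clause (G) is unit, so G = True.
The clause (¬B) is unit, so B = False.
The clause (¬D) is unit, so D = False.
That conflicts with the unit clause (D).
Backtrack on A: now try A = True.
The clause (¬D) is unit, so D = False.
The clause (¬E) is unit, so E = False.
That conflicts with the unit clause (E).
Either choice for A ends in contradiction.
Backtrack on H: now try H = True.
The clause (A) is unit, so A = True.
The clause (G) is unit, so G = True.
The clause (D) is unit, so D = True.
The clause (¬E) is unit, so E = False.
That conflicts with the unit clause (E).
Either choice for H ends in contradiction.
Either choice for C ends in contradiction.
No assignment satisfies every clause.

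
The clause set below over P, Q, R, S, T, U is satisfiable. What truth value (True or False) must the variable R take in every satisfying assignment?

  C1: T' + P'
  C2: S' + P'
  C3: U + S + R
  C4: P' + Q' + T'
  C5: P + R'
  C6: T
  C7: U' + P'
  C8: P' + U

False

Suppose R = 1.
Unit clause (P) forces P = 1.
Unit clause (T') forces T = 0.
But (T) is also a unit clause — contradiction.
So every satisfying assignment has R = False.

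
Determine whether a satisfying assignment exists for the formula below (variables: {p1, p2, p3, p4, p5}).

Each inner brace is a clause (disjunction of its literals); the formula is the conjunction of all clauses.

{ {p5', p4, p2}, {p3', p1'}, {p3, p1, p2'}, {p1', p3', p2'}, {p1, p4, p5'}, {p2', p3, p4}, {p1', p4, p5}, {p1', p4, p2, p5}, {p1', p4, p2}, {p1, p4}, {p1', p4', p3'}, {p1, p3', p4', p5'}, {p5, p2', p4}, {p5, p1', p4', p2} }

Yes, satisfiable

Suppose p3 = 0.
Suppose p1 = 0.
The clause (p2') is unit, so p2 = 0.
The clause (p4) is unit, so p4 = 1.
No clause remains; p5 is free.
A satisfying assignment: p1=0,  p2=0,  p3=0,  p4=1,  p5=0.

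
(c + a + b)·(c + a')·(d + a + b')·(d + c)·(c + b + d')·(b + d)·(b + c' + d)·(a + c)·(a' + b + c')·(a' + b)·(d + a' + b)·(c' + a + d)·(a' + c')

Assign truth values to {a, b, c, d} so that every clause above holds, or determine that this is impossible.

a ↦ 0,  b ↦ 1,  c ↦ 1,  d ↦ 1

Branch on c: set c = 1.
Unit clause (a') forces a = 0.
Unit clause (d) forces d = 1.
No clause remains; b is free.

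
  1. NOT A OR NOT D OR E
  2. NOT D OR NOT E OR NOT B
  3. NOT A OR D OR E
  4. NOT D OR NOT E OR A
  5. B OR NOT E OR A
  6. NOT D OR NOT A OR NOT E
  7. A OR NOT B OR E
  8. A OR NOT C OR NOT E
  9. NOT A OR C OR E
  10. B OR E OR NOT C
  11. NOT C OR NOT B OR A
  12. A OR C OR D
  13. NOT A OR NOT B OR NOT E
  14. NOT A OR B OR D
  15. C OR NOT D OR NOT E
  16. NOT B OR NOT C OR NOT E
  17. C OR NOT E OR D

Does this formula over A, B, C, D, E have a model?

Satisfiable

Branch on A: set A = false.
Branch on D: set D = true.
The clause (NOT E) is unit, so E = false.
The clause (NOT B) is unit, so B = false.
The clause (NOT C) is unit, so C = false.
All clauses are satisfied.
A satisfying assignment: A: false, B: false, C: false, D: true, E: false.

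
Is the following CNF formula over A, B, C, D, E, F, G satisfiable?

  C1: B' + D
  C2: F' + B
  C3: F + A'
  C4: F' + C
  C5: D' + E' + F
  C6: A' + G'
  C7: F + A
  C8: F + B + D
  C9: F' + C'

Suppose B = 0.
The clause (F') is unit, so F = 0.
The clause (A') is unit, so A = 0.
But (A) is also a unit clause — contradiction.
Backtrack on B: now try B = 1.
The clause (D) is unit, so D = 1.
Suppose F = 1.
The clause (C) is unit, so C = 1.
But (C') is also a unit clause — contradiction.
Backtrack on F: now try F = 0.
The clause (A') is unit, so A = 0.
But (A) is also a unit clause — contradiction.
Either choice for F ends in contradiction.
Either choice for B ends in contradiction.
No assignment satisfies every clause.

No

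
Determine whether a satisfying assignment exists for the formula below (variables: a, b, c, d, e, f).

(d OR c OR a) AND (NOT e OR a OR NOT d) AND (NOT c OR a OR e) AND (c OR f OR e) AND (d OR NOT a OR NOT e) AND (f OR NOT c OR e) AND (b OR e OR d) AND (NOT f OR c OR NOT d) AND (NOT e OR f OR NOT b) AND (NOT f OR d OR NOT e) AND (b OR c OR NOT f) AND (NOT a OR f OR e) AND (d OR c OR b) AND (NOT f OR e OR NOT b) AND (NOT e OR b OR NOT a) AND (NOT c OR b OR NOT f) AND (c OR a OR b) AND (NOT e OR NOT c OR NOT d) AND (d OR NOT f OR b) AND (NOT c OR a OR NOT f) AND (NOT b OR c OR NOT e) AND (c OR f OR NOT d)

Case d = false:
Case c = true:
Case a = false:
The clause (e) is unit, so e = true.
The clause (NOT f) is unit, so f = false.
The clause (NOT b) is unit, so b = false.
This assignment satisfies each clause.
A satisfying assignment: a: false,  b: false,  c: true,  d: false,  e: true,  f: false.

Yes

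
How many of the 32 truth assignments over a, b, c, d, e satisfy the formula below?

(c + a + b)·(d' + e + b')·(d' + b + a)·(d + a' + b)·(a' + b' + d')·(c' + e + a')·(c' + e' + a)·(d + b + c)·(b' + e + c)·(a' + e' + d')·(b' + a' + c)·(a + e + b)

There are 2^5 = 32 truth assignments over (a, b, c, d, e).
Split on e. With e = 1, the clauses containing e are satisfied and e' drops from the rest; 3 of the 2^4 = 16 assignments to the other variables satisfy what remains.
With e = 0, by the same count on the reduced clause set, 2 assignments work.
Total: 3 + 2 = 5.

5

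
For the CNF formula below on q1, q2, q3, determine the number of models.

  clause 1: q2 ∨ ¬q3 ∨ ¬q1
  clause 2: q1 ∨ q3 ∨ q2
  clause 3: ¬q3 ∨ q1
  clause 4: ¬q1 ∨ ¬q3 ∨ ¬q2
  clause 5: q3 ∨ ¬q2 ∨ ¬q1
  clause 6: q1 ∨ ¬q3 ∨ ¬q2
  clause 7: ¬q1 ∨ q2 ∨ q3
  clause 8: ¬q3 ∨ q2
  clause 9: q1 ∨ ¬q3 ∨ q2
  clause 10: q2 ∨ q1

1

There are 2^3 = 8 truth assignments over (q1, q2, q3).
Check each against the 10 clauses (columns in the order q1, q2, q3):
  F F F  ✗ fails (q1 ∨ q3 ∨ q2)
  F F T  ✗ fails (¬q3 ∨ q1)
  F T F  ✓ satisfies all
  F T T  ✗ fails (¬q3 ∨ q1)
  T F F  ✗ fails (¬q1 ∨ q2 ∨ q3)
  T F T  ✗ fails (q2 ∨ ¬q3 ∨ ¬q1)
  T T F  ✗ fails (q3 ∨ ¬q2 ∨ ¬q1)
  T T T  ✗ fails (¬q1 ∨ ¬q3 ∨ ¬q2)
1 of the 8 rows is a model.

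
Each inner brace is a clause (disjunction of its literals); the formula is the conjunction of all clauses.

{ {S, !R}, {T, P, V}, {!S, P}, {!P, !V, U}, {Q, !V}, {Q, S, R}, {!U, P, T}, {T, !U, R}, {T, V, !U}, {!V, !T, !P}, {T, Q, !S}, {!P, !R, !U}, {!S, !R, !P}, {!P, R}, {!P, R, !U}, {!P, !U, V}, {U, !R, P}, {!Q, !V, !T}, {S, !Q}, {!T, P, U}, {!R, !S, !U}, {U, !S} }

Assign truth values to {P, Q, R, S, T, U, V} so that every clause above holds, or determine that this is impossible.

UNSATISFIABLE

Case S = true:
(P) alone gives P = true.
(!R) alone gives R = false.
That conflicts with the unit clause (R).
Backtrack on S: now try S = false.
(!R) alone gives R = false.
(Q) alone gives Q = true.
That conflicts with the unit clause (!Q).
Neither S = true nor S = false works.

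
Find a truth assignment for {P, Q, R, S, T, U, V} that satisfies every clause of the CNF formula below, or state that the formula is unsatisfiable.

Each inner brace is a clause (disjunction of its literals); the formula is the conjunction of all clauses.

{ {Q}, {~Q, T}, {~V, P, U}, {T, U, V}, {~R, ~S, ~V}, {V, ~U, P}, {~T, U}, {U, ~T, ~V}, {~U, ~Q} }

From the singleton clause (Q), Q = 1.
From the singleton clause (T), T = 1.
From the singleton clause (U), U = 1.
Now (~U) is unsatisfied and unit — conflict.

UNSATISFIABLE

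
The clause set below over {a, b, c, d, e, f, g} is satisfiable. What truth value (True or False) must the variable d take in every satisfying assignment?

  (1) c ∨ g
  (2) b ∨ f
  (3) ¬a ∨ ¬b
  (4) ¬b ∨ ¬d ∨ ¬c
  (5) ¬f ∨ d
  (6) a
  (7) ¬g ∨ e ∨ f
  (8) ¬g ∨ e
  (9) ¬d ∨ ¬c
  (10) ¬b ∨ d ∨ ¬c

True

Suppose d = False.
From the singleton clause (¬f), f = False.
From the singleton clause (b), b = True.
From the singleton clause (¬a), a = False.
But (a) is also a unit clause — contradiction.
So every satisfying assignment has d = True.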